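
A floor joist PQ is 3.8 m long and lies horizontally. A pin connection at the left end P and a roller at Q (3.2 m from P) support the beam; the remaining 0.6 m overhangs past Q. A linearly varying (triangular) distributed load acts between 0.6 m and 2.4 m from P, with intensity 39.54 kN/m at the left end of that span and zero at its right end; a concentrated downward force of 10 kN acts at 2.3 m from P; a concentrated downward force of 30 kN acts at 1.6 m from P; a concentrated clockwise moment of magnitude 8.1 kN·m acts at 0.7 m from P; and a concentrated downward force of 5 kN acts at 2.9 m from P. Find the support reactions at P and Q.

Resultant of the triangular load: ½ × 39.54 × 1.8 = 35.586 kN, acting at 1.2 m from P (one-third of the span from the peak).
Taking moments about P: Q_y·3.2 − (½·39.54·1.8)·1.2 − 10·2.3 − 30·1.6 − 8.1 − 5·2.9 = 0 → Q_y = 136.3032/3.2 = 42.5947 ≈ 42.59 kN.
ΣF_y = 0: P_y + 42.5947 − ½·39.54·1.8 − 10 − 30 − 5 = 0 → P_y = 37.99 kN.
ΣF_x = 0: no horizontal applied forces, so P_x = 0.

P_x = 0, P_y = 37.99 kN, Q_y = 42.59 kN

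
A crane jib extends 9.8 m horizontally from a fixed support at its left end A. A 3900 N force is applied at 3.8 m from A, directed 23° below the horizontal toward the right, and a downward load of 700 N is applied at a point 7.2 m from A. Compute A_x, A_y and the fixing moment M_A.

A_x = -3590 N, A_y = 2224 N, M_A = 10830 N·m

ΣF_x = 0: A_x + 3900·cos23° = 0 → A_x = -3590 N.
ΣF_y = 0: A_y − 3900·sin23° − 700 = 0 → A_y = 2224 N.
ΣM about A: M_A − 3900·sin23°·3.8 − 700·7.2 = 0 → M_A = 10830 N·m.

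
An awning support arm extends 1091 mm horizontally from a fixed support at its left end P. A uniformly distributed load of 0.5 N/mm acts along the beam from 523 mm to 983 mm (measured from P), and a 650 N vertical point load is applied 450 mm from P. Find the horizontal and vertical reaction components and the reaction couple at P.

P_x = 0, P_y = 880.0 N, M_P = 465700 N·mm

Resultant of the distributed load: 0.5 × 460 = 230 N at 753 mm from P.
ΣF_x = 0: P_x = 0.
ΣF_y = 0: P_y − 0.5·460 − 650 = 0 → P_y = 880.0 N.
ΣM about P: M_P − (0.5·460)·753 − 650·450 = 0 → M_P = 465700 N·mm.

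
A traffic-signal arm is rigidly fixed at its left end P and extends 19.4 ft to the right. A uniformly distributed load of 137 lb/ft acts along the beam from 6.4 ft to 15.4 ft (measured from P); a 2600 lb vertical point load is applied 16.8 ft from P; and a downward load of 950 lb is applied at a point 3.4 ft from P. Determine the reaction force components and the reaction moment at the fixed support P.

P_x = 0, P_y = 4783 lb, M_P = 60350 lb·ft

Resultant of the distributed load: 137 × 9 = 1233 lb at 10.9 ft from P.
ΣF_x = 0: P_x = 0.
ΣF_y = 0: P_y − 137·9 − 2600 − 950 = 0 → P_y = 4783 lb.
ΣM about P: M_P − (137·9)·10.9 − 2600·16.8 − 950·3.4 = 0 → M_P = 60350 lb·ft.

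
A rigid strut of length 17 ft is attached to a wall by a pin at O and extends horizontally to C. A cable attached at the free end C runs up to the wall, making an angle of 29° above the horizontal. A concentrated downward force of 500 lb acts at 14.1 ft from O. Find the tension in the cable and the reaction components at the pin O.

T = 855.4 lb, O_x = 748.1 lb, O_y = 85.29 lb

ΣM about O: T·sin29°·17 − 500·14.1 = 0 → T = 7050/(17·0.48481) = 855.399 ≈ 855.4 lb.
ΣF_x = 0: O_x − T·cos29° = 0 → O_x = 855.399 × 0.87462 = 748.1 lb.
ΣF_y = 0: O_y + T·sin29° − 500 = 0 → O_y = 500 − 855.399 × 0.48481 = 85.29 lb.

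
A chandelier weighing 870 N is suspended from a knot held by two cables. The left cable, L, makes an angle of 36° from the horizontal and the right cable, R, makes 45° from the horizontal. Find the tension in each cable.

T_L = 622.9 N, T_R = 712.6 N

ΣF_x = 0: −T_L·cos36° + T_R·cos45° = 0 → T_R = 1.14412·T_L.
ΣF_y = 0: T_L·sin36° + T_R·sin45° = 870.
Substitute: T_L·(0.587785 + 1.14412·0.707107) = 870 → T_L = 622.852 ≈ 622.9 N.
Then T_R = 1.14412 × 622.852 = 712.6 N.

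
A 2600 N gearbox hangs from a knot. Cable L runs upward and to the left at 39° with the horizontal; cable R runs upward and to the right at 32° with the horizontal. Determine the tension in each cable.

ΣF_x = 0: −T_L·cos39° + T_R·cos32° = 0 → T_R = 0.916394·T_L.
ΣF_y = 0: T_L·sin39° + T_R·sin32° = 2600.
Substitute: T_L·(0.62932 + 0.916394·0.529919) = 2600 → T_L = 2331.98 ≈ 2332 N.
Then T_R = 0.916394 × 2331.98 = 2137 N.

T_L = 2332 N, T_R = 2137 N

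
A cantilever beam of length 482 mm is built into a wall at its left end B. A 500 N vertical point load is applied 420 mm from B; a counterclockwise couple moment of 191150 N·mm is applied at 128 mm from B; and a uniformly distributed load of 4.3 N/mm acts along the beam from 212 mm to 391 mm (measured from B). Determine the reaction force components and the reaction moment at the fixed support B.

Resultant of the distributed load: 4.3 × 179 = 769.7 N at 301.5 mm from B.
ΣF_x = 0: B_x = 0.
ΣF_y = 0: B_y − 500 − 4.3·179 = 0 → B_y = 1270 N.
ΣM about B: M_B − 500·420 + 191150 − (4.3·179)·301.5 = 0 → M_B = 250900 N·mm.

B_x = 0, B_y = 1270 N, M_B = 250900 N·mm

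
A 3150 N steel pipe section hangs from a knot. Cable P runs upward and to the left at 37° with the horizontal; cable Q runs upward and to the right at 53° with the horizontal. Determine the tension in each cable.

ΣF_x = 0: −T_P·cos37° + T_Q·cos53° = 0 → T_Q = 1.32704·T_P.
ΣF_y = 0: T_P·sin37° + T_Q·sin53° = 3150.
Substitute: T_P·(0.601815 + 1.32704·0.798636) = 3150 → T_P = 1895.72 ≈ 1896 N.
Then T_Q = 1.32704 × 1895.72 = 2516 N.

T_P = 1896 N, T_Q = 2516 N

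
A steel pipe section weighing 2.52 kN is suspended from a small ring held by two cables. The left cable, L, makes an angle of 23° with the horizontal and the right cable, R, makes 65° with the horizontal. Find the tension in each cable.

ΣF_x = 0: −T_L·cos23° + T_R·cos65° = 0 → T_R = 2.1781·T_L.
ΣF_y = 0: T_L·sin23° + T_R·sin65° = 2.52.
Substitute: T_L·(0.390731 + 2.1781·0.906308) = 2.52 → T_L = 1.06565 ≈ 1.066 kN.
Then T_R = 2.1781 × 1.06565 = 2.321 kN.

T_L = 1.066 kN, T_R = 2.321 kN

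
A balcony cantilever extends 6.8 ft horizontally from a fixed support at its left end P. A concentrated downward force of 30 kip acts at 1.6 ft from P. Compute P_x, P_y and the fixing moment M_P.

P_x = 0, P_y = 30.00 kip, M_P = 48.00 kip·ft

ΣF_x = 0: P_x = 0.
ΣF_y = 0: P_y − 30 = 0 → P_y = 30.00 kip.
ΣM about P: M_P − 30·1.6 = 0 → M_P = 48.00 kip·ft.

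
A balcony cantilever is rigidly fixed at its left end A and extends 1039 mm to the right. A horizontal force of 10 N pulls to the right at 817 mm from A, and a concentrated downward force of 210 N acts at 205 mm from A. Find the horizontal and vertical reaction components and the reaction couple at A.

A_x = -10.00 N, A_y = 210.0 N, M_A = 43050 N·mm

ΣF_x = 0: A_x + 10 = 0 → A_x = -10.00 N.
ΣF_y = 0: A_y − 210 = 0 → A_y = 210.0 N.
ΣM about A: M_A − 210·205 = 0 → M_A = 43050 N·mm.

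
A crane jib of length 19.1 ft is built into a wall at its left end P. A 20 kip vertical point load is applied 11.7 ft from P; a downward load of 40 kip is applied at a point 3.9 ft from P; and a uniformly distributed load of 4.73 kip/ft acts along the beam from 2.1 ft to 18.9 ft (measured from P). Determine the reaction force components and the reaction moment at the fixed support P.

P_x = 0, P_y = 139.5 kip, M_P = 1224 kip·ft

Resultant of the distributed load: 4.73 × 16.8 = 79.464 kip at 10.5 ft from P.
ΣF_x = 0: P_x = 0.
ΣF_y = 0: P_y − 20 − 40 − 4.73·16.8 = 0 → P_y = 139.5 kip.
ΣM about P: M_P − 20·11.7 − 40·3.9 − (4.73·16.8)·10.5 = 0 → M_P = 1224 kip·ft.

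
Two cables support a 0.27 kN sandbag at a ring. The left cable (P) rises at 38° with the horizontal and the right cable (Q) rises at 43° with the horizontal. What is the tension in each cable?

T_P = 0.1999 kN, T_Q = 0.2154 kN

ΣF_x = 0: −T_P·cos38° + T_Q·cos43° = 0 → T_Q = 1.07747·T_P.
ΣF_y = 0: T_P·sin38° + T_Q·sin43° = 0.27.
Substitute: T_P·(0.615661 + 1.07747·0.681998) = 0.27 → T_P = 0.199927 ≈ 0.1999 kN.
Then T_Q = 1.07747 × 0.199927 = 0.2154 kN.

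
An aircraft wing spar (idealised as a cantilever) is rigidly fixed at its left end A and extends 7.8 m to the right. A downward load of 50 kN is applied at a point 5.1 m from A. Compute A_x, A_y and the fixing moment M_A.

A_x = 0, A_y = 50.00 kN, M_A = 255.0 kN·m

ΣF_x = 0: A_x = 0.
ΣF_y = 0: A_y − 50 = 0 → A_y = 50.00 kN.
ΣM about A: M_A − 50·5.1 = 0 → M_A = 255.0 kN·m.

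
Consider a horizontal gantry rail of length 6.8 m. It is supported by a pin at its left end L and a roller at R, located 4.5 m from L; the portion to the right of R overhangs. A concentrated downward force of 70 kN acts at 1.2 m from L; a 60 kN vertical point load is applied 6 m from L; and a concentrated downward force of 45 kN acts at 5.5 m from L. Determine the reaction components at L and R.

L_x = 0, L_y = 21.33 kN, R_y = 153.7 kN

Taking moments about L: R_y·4.5 − 70·1.2 − 60·6 − 45·5.5 = 0 → R_y = 691.5/4.5 = 153.667 ≈ 153.7 kN.
ΣF_y = 0: L_y + 153.667 − 70 − 60 − 45 = 0 → L_y = 21.33 kN.
ΣF_x = 0: no horizontal applied forces, so L_x = 0.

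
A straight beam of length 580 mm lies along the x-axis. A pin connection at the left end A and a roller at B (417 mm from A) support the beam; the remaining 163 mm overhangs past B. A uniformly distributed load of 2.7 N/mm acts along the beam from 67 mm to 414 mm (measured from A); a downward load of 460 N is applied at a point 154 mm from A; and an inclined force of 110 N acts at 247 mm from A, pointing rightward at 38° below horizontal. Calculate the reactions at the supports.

Resultant of the distributed load: 2.7 × 347 = 936.9 N at 240.5 mm from A.
Taking moments about A: B_y·417 − (2.7·347)·240.5 − 460·154 − 110·sin38°·247 = 0 → B_y = 312892/417 = 750.341 ≈ 750.3 N.
ΣF_y = 0: A_y + 750.341 − 2.7·347 − 460 − 110·sin38° = 0 → A_y = 714.3 N.
ΣF_x = 0: A_x + 110·cos38° = 0 → A_x = -86.68 N.

A_x = -86.68 N, A_y = 714.3 N, B_y = 750.3 N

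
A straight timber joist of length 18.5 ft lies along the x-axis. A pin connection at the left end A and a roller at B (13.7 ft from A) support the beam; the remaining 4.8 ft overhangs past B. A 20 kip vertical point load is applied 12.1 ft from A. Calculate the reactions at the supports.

A_x = 0, A_y = 2.336 kip, B_y = 17.66 kip

ΣM about A: B_y·13.7 − 20·12.1 = 0 → B_y = 242/13.7 = 17.6642 ≈ 17.66 kip.
ΣF_y = 0: A_y + 17.6642 − 20 = 0 → A_y = 2.336 kip.
ΣF_x = 0: no horizontal applied forces, so A_x = 0.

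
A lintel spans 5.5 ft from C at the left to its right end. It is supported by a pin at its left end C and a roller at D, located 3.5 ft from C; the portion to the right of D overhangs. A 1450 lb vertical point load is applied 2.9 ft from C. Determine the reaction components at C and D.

ΣM about C: D_y·3.5 − 1450·2.9 = 0 → D_y = 4205/3.5 = 1201.43 ≈ 1201 lb.
ΣF_y = 0: C_y + 1201.43 − 1450 = 0 → C_y = 248.6 lb.
ΣF_x = 0: no horizontal applied forces, so C_x = 0.

C_x = 0, C_y = 248.6 lb, D_y = 1201 lb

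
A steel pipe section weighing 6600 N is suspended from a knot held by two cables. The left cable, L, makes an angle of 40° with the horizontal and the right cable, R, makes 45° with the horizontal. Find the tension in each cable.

ΣF_x = 0: −T_L·cos40° + T_R·cos45° = 0 → T_R = 1.08335·T_L.
ΣF_y = 0: T_L·sin40° + T_R·sin45° = 6600.
Substitute: T_L·(0.642788 + 1.08335·0.707107) = 6600 → T_L = 4684.73 ≈ 4685 N.
Then T_R = 1.08335 × 4684.73 = 5075 N.

T_L = 4685 N, T_R = 5075 N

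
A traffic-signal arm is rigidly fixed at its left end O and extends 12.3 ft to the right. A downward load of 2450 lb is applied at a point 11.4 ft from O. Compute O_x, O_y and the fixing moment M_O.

ΣF_x = 0: O_x = 0.
ΣF_y = 0: O_y − 2450 = 0 → O_y = 2450 lb.
ΣM about O: M_O − 2450·11.4 = 0 → M_O = 27930 lb·ft.

O_x = 0, O_y = 2450 lb, M_O = 27930 lb·ft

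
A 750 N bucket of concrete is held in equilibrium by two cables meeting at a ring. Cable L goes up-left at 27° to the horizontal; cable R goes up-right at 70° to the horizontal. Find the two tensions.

ΣF_x = 0: −T_L·cos27° + T_R·cos70° = 0 → T_R = 2.60513·T_L.
ΣF_y = 0: T_L·sin27° + T_R·sin70° = 750.
Substitute: T_L·(0.45399 + 2.60513·0.939693) = 750 → T_L = 258.441 ≈ 258.4 N.
Then T_R = 2.60513 × 258.441 = 673.3 N.

T_L = 258.4 N, T_R = 673.3 N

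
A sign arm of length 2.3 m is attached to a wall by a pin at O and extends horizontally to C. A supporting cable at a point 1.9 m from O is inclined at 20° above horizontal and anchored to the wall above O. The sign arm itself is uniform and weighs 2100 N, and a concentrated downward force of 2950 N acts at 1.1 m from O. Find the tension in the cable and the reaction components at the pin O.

ΣM about O: T·sin20°·1.9 − 2100·1.15 − 2950·1.1 = 0 → T = 5660/(1.9·0.34202) = 8709.86 ≈ 8710 N.
ΣF_x = 0: O_x − T·cos20° = 0 → O_x = 8709.86 × 0.939693 = 8185 N.
ΣF_y = 0: O_y + T·sin20° − 2100 − 2950 = 0 → O_y = 5050 − 8709.86 × 0.34202 = 2071 N.

T = 8710 N, O_x = 8185 N, O_y = 2071 N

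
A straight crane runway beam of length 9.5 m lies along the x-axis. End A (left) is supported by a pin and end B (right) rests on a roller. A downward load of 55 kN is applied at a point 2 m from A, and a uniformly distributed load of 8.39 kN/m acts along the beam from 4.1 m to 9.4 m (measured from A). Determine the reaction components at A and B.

A_x = 0, A_y = 56.29 kN, B_y = 43.17 kN

Resultant of the distributed load: 8.39 × 5.3 = 44.467 kN at 6.75 m from A.
ΣM about A: B_y·9.5 − 55·2 − (8.39·5.3)·6.75 = 0 → B_y = 410.15225/9.5 = 43.1739 ≈ 43.17 kN.
ΣF_y = 0: A_y + 43.1739 − 55 − 8.39·5.3 = 0 → A_y = 56.29 kN.
ΣF_x = 0: no horizontal applied forces, so A_x = 0.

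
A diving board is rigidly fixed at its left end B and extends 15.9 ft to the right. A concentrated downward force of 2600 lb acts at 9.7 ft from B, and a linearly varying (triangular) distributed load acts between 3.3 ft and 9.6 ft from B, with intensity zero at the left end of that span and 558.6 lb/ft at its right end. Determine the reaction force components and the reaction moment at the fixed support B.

B_x = 0, B_y = 4360 lb, M_B = 38420 lb·ft

Resultant of the triangular load: ½ × 558.6 × 6.3 = 1759.59 lb, acting at 7.5 ft from B (one-third of the span from the peak).
ΣF_x = 0: B_x = 0.
ΣF_y = 0: B_y − 2600 − ½·558.6·6.3 = 0 → B_y = 4360 lb.
ΣM about B: M_B − 2600·9.7 − (½·558.6·6.3)·7.5 = 0 → M_B = 38420 lb·ft.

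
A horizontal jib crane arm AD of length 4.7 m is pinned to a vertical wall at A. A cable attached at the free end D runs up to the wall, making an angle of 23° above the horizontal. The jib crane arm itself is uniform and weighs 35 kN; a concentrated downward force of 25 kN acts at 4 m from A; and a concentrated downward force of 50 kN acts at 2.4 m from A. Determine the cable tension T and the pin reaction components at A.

T = 164.6 kN, A_x = 151.5 kN, A_y = 45.69 kN

ΣM about A: T·sin23°·4.7 − 35·2.35 − 25·4 − 50·2.4 = 0 → T = 302.25/(4.7·0.390731) = 164.585 ≈ 164.6 kN.
ΣF_x = 0: A_x − T·cos23° = 0 → A_x = 164.585 × 0.920505 = 151.5 kN.
ΣF_y = 0: A_y + T·sin23° − 35 − 25 − 50 = 0 → A_y = 110 − 164.585 × 0.390731 = 45.69 kN.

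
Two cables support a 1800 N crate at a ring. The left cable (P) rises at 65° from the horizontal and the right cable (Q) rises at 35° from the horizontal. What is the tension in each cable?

ΣF_x = 0: −T_P·cos65° + T_Q·cos35° = 0 → T_Q = 0.515922·T_P.
ΣF_y = 0: T_P·sin65° + T_Q·sin35° = 1800.
Substitute: T_P·(0.906308 + 0.515922·0.573576) = 1800 → T_P = 1497.22 ≈ 1497 N.
Then T_Q = 0.515922 × 1497.22 = 772.4 N.

T_P = 1497 N, T_Q = 772.4 N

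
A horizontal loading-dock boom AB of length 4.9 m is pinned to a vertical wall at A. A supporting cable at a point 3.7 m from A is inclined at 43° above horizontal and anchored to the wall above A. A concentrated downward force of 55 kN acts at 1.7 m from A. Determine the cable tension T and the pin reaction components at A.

ΣM about A: T·sin43°·3.7 − 55·1.7 = 0 → T = 93.5/(3.7·0.681998) = 37.0533 ≈ 37.05 kN.
ΣF_x = 0: A_x − T·cos43° = 0 → A_x = 37.0533 × 0.731354 = 27.10 kN.
ΣF_y = 0: A_y + T·sin43° − 55 = 0 → A_y = 55 − 37.0533 × 0.681998 = 29.73 kN.

T = 37.05 kN, A_x = 27.10 kN, A_y = 29.73 kN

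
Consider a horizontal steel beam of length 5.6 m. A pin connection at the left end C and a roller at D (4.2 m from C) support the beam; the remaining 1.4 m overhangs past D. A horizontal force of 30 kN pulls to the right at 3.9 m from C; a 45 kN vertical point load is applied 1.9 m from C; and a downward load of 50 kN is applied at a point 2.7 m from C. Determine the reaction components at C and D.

Taking moments about C: D_y·4.2 − 45·1.9 − 50·2.7 = 0 → D_y = 220.5/4.2 = 52.50 kN.
ΣF_y = 0: C_y + 52.5 − 45 − 50 = 0 → C_y = 42.50 kN.
ΣF_x = 0: C_x + 30 = 0 → C_x = -30.00 kN.

C_x = -30.00 kN, C_y = 42.50 kN, D_y = 52.50 kN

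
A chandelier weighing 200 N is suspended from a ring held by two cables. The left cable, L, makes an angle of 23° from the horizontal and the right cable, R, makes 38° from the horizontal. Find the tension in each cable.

T_L = 180.2 N, T_R = 210.5 N

ΣF_x = 0: −T_L·cos23° + T_R·cos38° = 0 → T_R = 1.16814·T_L.
ΣF_y = 0: T_L·sin23° + T_R·sin38° = 200.
Substitute: T_L·(0.390731 + 1.16814·0.615661) = 200 → T_L = 180.195 ≈ 180.2 N.
Then T_R = 1.16814 × 180.195 = 210.5 N.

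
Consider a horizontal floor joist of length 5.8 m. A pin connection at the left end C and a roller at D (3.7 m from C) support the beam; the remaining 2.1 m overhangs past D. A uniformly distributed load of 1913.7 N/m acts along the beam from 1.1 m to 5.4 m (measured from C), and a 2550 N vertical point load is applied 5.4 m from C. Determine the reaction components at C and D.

C_x = 0, C_y = -170.8 N, D_y = 10950 N

Resultant of the distributed load: 1913.7 × 4.3 = 8228.91 N at 3.25 m from C.
Taking moments about C: D_y·3.7 − (1913.7·4.3)·3.25 − 2550·5.4 = 0 → D_y = 40513.9575/3.7 = 10949.7 ≈ 10950 N.
ΣF_y = 0: C_y + 10949.7 − 1913.7·4.3 − 2550 = 0 → C_y = -170.8 N.
ΣF_x = 0: no horizontal applied forces, so C_x = 0.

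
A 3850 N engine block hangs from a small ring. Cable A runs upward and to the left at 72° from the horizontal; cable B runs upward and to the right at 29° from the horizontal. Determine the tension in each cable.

ΣF_x = 0: −T_A·cos72° + T_B·cos29° = 0 → T_B = 0.353316·T_A.
ΣF_y = 0: T_A·sin72° + T_B·sin29° = 3850.
Substitute: T_A·(0.951057 + 0.353316·0.48481) = 3850 → T_A = 3430.31 ≈ 3430 N.
Then T_B = 0.353316 × 3430.31 = 1212 N.

T_A = 3430 N, T_B = 1212 N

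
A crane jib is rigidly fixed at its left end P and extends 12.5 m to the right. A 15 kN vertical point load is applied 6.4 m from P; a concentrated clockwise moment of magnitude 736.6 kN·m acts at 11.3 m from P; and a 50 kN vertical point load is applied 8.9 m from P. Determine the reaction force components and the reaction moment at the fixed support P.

P_x = 0, P_y = 65.00 kN, M_P = 1278 kN·m

ΣF_x = 0: P_x = 0.
ΣF_y = 0: P_y − 15 − 50 = 0 → P_y = 65.00 kN.
ΣM about P: M_P − 15·6.4 − 736.6 − 50·8.9 = 0 → M_P = 1278 kN·m.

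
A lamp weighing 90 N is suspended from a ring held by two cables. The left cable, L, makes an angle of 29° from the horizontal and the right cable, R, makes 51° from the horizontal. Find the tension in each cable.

T_L = 57.51 N, T_R = 79.93 N

ΣF_x = 0: −T_L·cos29° + T_R·cos51° = 0 → T_R = 1.38978·T_L.
ΣF_y = 0: T_L·sin29° + T_R·sin51° = 90.
Substitute: T_L·(0.48481 + 1.38978·0.777146) = 90 → T_L = 57.5127 ≈ 57.51 N.
Then T_R = 1.38978 × 57.5127 = 79.93 N.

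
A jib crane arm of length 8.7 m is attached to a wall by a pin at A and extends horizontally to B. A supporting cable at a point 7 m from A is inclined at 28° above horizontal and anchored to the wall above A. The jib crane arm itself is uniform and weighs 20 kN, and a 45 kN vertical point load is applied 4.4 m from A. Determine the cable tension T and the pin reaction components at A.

T = 86.72 kN, A_x = 76.57 kN, A_y = 24.29 kN

ΣM about A: T·sin28°·7 − 20·4.35 − 45·4.4 = 0 → T = 285/(7·0.469472) = 86.7236 ≈ 86.72 kN.
ΣF_x = 0: A_x − T·cos28° = 0 → A_x = 86.7236 × 0.882948 = 76.57 kN.
ΣF_y = 0: A_y + T·sin28° − 20 − 45 = 0 → A_y = 65 − 86.7236 × 0.469472 = 24.29 kN.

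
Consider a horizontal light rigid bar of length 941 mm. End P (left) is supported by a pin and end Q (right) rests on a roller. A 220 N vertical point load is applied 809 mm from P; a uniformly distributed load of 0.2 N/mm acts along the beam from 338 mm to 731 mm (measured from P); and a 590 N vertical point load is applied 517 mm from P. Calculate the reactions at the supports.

Resultant of the distributed load: 0.2 × 393 = 78.6 N at 534.5 mm from P.
Taking moments about P: Q_y·941 − 220·809 − (0.2·393)·534.5 − 590·517 = 0 → Q_y = 525021.7/941 = 557.94 ≈ 557.9 N.
ΣF_y = 0: P_y + 557.94 − 220 − 0.2·393 − 590 = 0 → P_y = 330.7 N.
ΣF_x = 0: no horizontal applied forces, so P_x = 0.

P_x = 0, P_y = 330.7 N, Q_y = 557.9 N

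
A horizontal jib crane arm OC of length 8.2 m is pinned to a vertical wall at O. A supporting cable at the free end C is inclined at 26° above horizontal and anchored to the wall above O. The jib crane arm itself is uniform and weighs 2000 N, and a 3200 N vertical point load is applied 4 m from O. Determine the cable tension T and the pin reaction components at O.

ΣM about O: T·sin26°·8.2 − 2000·4.1 − 3200·4 = 0 → T = 21000/(8.2·0.438371) = 5842.03 ≈ 5842 N.
ΣF_x = 0: O_x − T·cos26° = 0 → O_x = 5842.03 × 0.898794 = 5251 N.
ΣF_y = 0: O_y + T·sin26° − 2000 − 3200 = 0 → O_y = 5200 − 5842.03 × 0.438371 = 2639 N.

T = 5842 N, O_x = 5251 N, O_y = 2639 N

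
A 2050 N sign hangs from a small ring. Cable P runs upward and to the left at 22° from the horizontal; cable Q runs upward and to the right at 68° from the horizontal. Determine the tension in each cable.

T_P = 767.9 N, T_Q = 1901 N

ΣF_x = 0: −T_P·cos22° + T_Q·cos68° = 0 → T_Q = 2.47509·T_P.
ΣF_y = 0: T_P·sin22° + T_Q·sin68° = 2050.
Substitute: T_P·(0.374607 + 2.47509·0.927184) = 2050 → T_P = 767.942 ≈ 767.9 N.
Then T_Q = 2.47509 × 767.942 = 1901 N.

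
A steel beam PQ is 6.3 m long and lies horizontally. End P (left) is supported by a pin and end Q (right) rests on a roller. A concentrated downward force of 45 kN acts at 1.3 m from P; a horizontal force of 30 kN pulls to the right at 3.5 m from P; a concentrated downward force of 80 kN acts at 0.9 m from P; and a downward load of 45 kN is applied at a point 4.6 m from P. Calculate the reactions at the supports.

P_x = -30.00 kN, P_y = 116.4 kN, Q_y = 53.57 kN

Moments about P: Q_y·6.3 − 45·1.3 − 80·0.9 − 45·4.6 = 0 → Q_y = 337.5/6.3 = 53.5714 ≈ 53.57 kN.
ΣF_y = 0: P_y + 53.5714 − 45 − 80 − 45 = 0 → P_y = 116.4 kN.
ΣF_x = 0: P_x + 30 = 0 → P_x = -30.00 kN.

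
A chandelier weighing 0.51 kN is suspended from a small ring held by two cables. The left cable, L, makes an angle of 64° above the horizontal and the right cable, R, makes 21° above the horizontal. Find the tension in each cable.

ΣF_x = 0: −T_L·cos64° + T_R·cos21° = 0 → T_R = 0.469559·T_L.
ΣF_y = 0: T_L·sin64° + T_R·sin21° = 0.51.
Substitute: T_L·(0.898794 + 0.469559·0.358368) = 0.51 → T_L = 0.477945 ≈ 0.4779 kN.
Then T_R = 0.469559 × 0.477945 = 0.2244 kN.

T_L = 0.4779 kN, T_R = 0.2244 kN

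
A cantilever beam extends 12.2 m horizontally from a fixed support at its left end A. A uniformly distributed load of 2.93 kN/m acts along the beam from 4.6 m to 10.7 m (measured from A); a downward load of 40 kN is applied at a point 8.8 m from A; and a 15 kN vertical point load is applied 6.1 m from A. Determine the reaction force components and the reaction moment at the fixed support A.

Resultant of the distributed load: 2.93 × 6.1 = 17.873 kN at 7.65 m from A.
ΣF_x = 0: A_x = 0.
ΣF_y = 0: A_y − 2.93·6.1 − 40 − 15 = 0 → A_y = 72.87 kN.
ΣM about A: M_A − (2.93·6.1)·7.65 − 40·8.8 − 15·6.1 = 0 → M_A = 580.2 kN·m.

A_x = 0, A_y = 72.87 kN, M_A = 580.2 kN·m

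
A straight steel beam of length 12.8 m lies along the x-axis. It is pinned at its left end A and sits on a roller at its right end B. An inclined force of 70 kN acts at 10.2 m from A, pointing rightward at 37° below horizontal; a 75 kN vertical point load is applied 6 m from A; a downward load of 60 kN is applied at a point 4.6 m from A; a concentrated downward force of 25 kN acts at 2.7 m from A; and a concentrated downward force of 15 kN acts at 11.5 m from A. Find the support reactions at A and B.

ΣM about A: B_y·12.8 − 70·sin37°·10.2 − 75·6 − 60·4.6 − 25·2.7 − 15·11.5 = 0 → B_y = 1395.7/12.8 = 109.039 ≈ 109.0 kN.
ΣF_y = 0: A_y + 109.039 − 70·sin37° − 75 − 60 − 25 − 15 = 0 → A_y = 108.1 kN.
ΣF_x = 0: A_x + 70·cos37° = 0 → A_x = -55.90 kN.

A_x = -55.90 kN, A_y = 108.1 kN, B_y = 109.0 kN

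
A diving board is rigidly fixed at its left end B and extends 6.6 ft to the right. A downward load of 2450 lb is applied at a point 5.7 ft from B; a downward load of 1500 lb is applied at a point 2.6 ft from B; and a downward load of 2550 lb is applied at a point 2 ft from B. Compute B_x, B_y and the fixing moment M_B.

B_x = 0, B_y = 6500 lb, M_B = 22960 lb·ft

ΣF_x = 0: B_x = 0.
ΣF_y = 0: B_y − 2450 − 1500 − 2550 = 0 → B_y = 6500 lb.
ΣM about B: M_B − 2450·5.7 − 1500·2.6 − 2550·2 = 0 → M_B = 22960 lb·ft.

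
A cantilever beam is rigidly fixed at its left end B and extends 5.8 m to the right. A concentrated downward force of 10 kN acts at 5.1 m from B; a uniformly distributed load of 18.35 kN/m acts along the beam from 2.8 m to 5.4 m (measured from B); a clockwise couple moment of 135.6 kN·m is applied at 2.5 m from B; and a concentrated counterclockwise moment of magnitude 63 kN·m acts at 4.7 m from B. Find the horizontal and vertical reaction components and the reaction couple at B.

B_x = 0, B_y = 57.71 kN, M_B = 319.2 kN·m

Resultant of the distributed load: 18.35 × 2.6 = 47.71 kN at 4.1 m from B.
ΣF_x = 0: B_x = 0.
ΣF_y = 0: B_y − 10 − 18.35·2.6 = 0 → B_y = 57.71 kN.
ΣM about B: M_B − 10·5.1 − (18.35·2.6)·4.1 − 135.6 + 63 = 0 → M_B = 319.2 kN·m.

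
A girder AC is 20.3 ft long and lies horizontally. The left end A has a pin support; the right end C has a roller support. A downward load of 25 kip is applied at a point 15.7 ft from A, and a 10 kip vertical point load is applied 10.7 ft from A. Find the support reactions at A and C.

ΣM about A: C_y·20.3 − 25·15.7 − 10·10.7 = 0 → C_y = 499.5/20.3 = 24.6059 ≈ 24.61 kip.
ΣF_y = 0: A_y + 24.6059 − 25 − 10 = 0 → A_y = 10.39 kip.
ΣF_x = 0: no horizontal applied forces, so A_x = 0.

A_x = 0, A_y = 10.39 kip, C_y = 24.61 kip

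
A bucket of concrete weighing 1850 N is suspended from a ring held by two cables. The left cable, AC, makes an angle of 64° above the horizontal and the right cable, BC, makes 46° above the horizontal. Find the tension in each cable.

ΣF_x = 0: −T_AC·cos64° + T_BC·cos46° = 0 → T_BC = 0.63106·T_AC.
ΣF_y = 0: T_AC·sin64° + T_BC·sin46° = 1850.
Substitute: T_AC·(0.898794 + 0.63106·0.71934) = 1850 → T_AC = 1367.59 ≈ 1368 N.
Then T_BC = 0.63106 × 1367.59 = 863.0 N.

T_AC = 1368 N, T_BC = 863.0 N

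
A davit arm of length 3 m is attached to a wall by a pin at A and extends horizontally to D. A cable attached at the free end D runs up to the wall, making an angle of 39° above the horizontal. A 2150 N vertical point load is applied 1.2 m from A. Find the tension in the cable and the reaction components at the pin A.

ΣM about A: T·sin39°·3 − 2150·1.2 = 0 → T = 2580/(3·0.62932) = 1366.55 ≈ 1367 N.
ΣF_x = 0: A_x − T·cos39° = 0 → A_x = 1366.55 × 0.777146 = 1062 N.
ΣF_y = 0: A_y + T·sin39° − 2150 = 0 → A_y = 2150 − 1366.55 × 0.62932 = 1290 N.

T = 1367 N, A_x = 1062 N, A_y = 1290 N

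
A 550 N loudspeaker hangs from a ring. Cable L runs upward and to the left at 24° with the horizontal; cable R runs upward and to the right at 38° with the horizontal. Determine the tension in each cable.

T_L = 490.9 N, T_R = 569.1 N

ΣF_x = 0: −T_L·cos24° + T_R·cos38° = 0 → T_R = 1.15931·T_L.
ΣF_y = 0: T_L·sin24° + T_R·sin38° = 550.
Substitute: T_L·(0.406737 + 1.15931·0.615661) = 550 → T_L = 490.862 ≈ 490.9 N.
Then T_R = 1.15931 × 490.862 = 569.1 N.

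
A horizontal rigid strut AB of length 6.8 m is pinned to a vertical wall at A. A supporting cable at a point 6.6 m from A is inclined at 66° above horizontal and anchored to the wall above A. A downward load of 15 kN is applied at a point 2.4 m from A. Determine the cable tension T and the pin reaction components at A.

T = 5.971 kN, A_x = 2.429 kN, A_y = 9.545 kN

ΣM about A: T·sin66°·6.6 − 15·2.4 = 0 → T = 36/(6.6·0.913545) = 5.97075 ≈ 5.971 kN.
ΣF_x = 0: A_x − T·cos66° = 0 → A_x = 5.97075 × 0.406737 = 2.429 kN.
ΣF_y = 0: A_y + T·sin66° − 15 = 0 → A_y = 15 − 5.97075 × 0.913545 = 9.545 kN.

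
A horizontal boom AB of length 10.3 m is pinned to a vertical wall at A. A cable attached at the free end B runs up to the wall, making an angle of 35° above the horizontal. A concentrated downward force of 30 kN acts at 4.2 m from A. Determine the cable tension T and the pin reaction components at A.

ΣM about A: T·sin35°·10.3 − 30·4.2 = 0 → T = 126/(10.3·0.573576) = 21.3276 ≈ 21.33 kN.
ΣF_x = 0: A_x − T·cos35° = 0 → A_x = 21.3276 × 0.819152 = 17.47 kN.
ΣF_y = 0: A_y + T·sin35° − 30 = 0 → A_y = 30 − 21.3276 × 0.573576 = 17.77 kN.

T = 21.33 kN, A_x = 17.47 kN, A_y = 17.77 kN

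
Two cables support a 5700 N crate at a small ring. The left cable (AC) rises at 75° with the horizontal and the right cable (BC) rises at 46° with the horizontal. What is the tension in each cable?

T_AC = 4619 N, T_BC = 1721 N

ΣF_x = 0: −T_AC·cos75° + T_BC·cos46° = 0 → T_BC = 0.372585·T_AC.
ΣF_y = 0: T_AC·sin75° + T_BC·sin46° = 5700.
Substitute: T_AC·(0.965926 + 0.372585·0.71934) = 5700 → T_AC = 4619.34 ≈ 4619 N.
Then T_BC = 0.372585 × 4619.34 = 1721 N.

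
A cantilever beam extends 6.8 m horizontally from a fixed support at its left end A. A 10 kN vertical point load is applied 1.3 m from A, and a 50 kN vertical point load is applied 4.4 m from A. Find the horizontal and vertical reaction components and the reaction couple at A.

A_x = 0, A_y = 60.00 kN, M_A = 233.0 kN·m

ΣF_x = 0: A_x = 0.
ΣF_y = 0: A_y − 10 − 50 = 0 → A_y = 60.00 kN.
ΣM about A: M_A − 10·1.3 − 50·4.4 = 0 → M_A = 233.0 kN·m.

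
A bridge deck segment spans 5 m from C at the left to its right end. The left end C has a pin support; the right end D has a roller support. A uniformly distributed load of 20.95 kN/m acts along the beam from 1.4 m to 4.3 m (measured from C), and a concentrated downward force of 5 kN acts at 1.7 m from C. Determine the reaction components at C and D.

Resultant of the distributed load: 20.95 × 2.9 = 60.755 kN at 2.85 m from C.
ΣM about C: D_y·5 − (20.95·2.9)·2.85 − 5·1.7 = 0 → D_y = 181.65175/5 = 36.3303 ≈ 36.33 kN.
ΣF_y = 0: C_y + 36.3303 − 20.95·2.9 − 5 = 0 → C_y = 29.42 kN.
ΣF_x = 0: no horizontal applied forces, so C_x = 0.

C_x = 0, C_y = 29.42 kN, D_y = 36.33 kN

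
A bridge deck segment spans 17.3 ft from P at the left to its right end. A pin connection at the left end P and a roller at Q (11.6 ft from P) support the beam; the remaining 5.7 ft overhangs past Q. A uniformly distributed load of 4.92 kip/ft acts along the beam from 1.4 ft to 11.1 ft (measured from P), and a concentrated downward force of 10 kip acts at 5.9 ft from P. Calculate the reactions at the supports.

P_x = 0, P_y = 26.92 kip, Q_y = 30.80 kip

Resultant of the distributed load: 4.92 × 9.7 = 47.724 kip at 6.25 ft from P.
ΣM about P: Q_y·11.6 − (4.92·9.7)·6.25 − 10·5.9 = 0 → Q_y = 357.275/11.6 = 30.7996 ≈ 30.80 kip.
ΣF_y = 0: P_y + 30.7996 − 4.92·9.7 − 10 = 0 → P_y = 26.92 kip.
ΣF_x = 0: no horizontal applied forces, so P_x = 0.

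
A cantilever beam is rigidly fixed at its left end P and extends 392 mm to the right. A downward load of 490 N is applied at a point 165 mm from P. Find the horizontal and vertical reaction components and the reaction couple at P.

P_x = 0, P_y = 490.0 N, M_P = 80850 N·mm

ΣF_x = 0: P_x = 0.
ΣF_y = 0: P_y − 490 = 0 → P_y = 490.0 N.
ΣM about P: M_P − 490·165 = 0 → M_P = 80850 N·mm.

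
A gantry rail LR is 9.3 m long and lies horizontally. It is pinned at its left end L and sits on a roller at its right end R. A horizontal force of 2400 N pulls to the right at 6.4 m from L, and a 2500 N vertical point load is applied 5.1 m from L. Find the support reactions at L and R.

Moments about L: R_y·9.3 − 2500·5.1 = 0 → R_y = 12750/9.3 = 1370.97 ≈ 1371 N.
ΣF_y = 0: L_y + 1370.97 − 2500 = 0 → L_y = 1129 N.
ΣF_x = 0: L_x + 2400 = 0 → L_x = -2400 N.

L_x = -2400 N, L_y = 1129 N, R_y = 1371 N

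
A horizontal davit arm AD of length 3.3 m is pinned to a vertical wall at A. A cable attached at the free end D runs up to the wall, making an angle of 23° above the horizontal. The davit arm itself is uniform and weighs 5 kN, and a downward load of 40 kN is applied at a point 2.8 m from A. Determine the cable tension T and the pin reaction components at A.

ΣM about A: T·sin23°·3.3 − 5·1.65 − 40·2.8 = 0 → T = 120.25/(3.3·0.390731) = 93.2595 ≈ 93.26 kN.
ΣF_x = 0: A_x − T·cos23° = 0 → A_x = 93.2595 × 0.920505 = 85.85 kN.
ΣF_y = 0: A_y + T·sin23° − 5 − 40 = 0 → A_y = 45 − 93.2595 × 0.390731 = 8.561 kN.

T = 93.26 kN, A_x = 85.85 kN, A_y = 8.561 kN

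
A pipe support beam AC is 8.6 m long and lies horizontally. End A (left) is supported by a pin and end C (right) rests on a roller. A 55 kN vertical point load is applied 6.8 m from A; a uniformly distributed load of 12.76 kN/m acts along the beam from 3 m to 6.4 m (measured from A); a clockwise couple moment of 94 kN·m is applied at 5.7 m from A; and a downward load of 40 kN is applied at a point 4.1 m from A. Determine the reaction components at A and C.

Resultant of the distributed load: 12.76 × 3.4 = 43.384 kN at 4.7 m from A.
Moments about A: C_y·8.6 − 55·6.8 − (12.76·3.4)·4.7 − 94 − 40·4.1 = 0 → C_y = 835.9048/8.6 = 97.1982 ≈ 97.20 kN.
ΣF_y = 0: A_y + 97.1982 − 55 − 12.76·3.4 − 40 = 0 → A_y = 41.19 kN.
ΣF_x = 0: no horizontal applied forces, so A_x = 0.

A_x = 0, A_y = 41.19 kN, C_y = 97.20 kN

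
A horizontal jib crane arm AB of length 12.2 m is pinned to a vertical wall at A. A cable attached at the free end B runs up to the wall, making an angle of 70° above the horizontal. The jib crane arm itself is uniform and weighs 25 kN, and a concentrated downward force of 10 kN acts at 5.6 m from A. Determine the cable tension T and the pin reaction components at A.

ΣM about A: T·sin70°·12.2 − 25·6.1 − 10·5.6 = 0 → T = 208.5/(12.2·0.939693) = 18.187 ≈ 18.19 kN.
ΣF_x = 0: A_x − T·cos70° = 0 → A_x = 18.187 × 0.34202 = 6.220 kN.
ΣF_y = 0: A_y + T·sin70° − 25 − 10 = 0 → A_y = 35 − 18.187 × 0.939693 = 17.91 kN.

T = 18.19 kN, A_x = 6.220 kN, A_y = 17.91 kN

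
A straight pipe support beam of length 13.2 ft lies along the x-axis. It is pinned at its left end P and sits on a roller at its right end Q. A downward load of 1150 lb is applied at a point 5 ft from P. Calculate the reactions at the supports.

Taking moments about P: Q_y·13.2 − 1150·5 = 0 → Q_y = 5750/13.2 = 435.606 ≈ 435.6 lb.
ΣF_y = 0: P_y + 435.606 − 1150 = 0 → P_y = 714.4 lb.
ΣF_x = 0: no horizontal applied forces, so P_x = 0.

P_x = 0, P_y = 714.4 lb, Q_y = 435.6 lb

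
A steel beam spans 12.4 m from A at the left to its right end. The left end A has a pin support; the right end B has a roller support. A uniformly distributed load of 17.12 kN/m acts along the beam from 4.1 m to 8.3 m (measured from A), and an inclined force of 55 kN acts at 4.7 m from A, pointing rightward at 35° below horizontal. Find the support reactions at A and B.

A_x = -45.05 kN, A_y = 55.54 kN, B_y = 47.91 kN

Resultant of the distributed load: 17.12 × 4.2 = 71.904 kN at 6.2 m from A.
Taking moments about A: B_y·12.4 − (17.12·4.2)·6.2 − 55·sin35°·4.7 = 0 → B_y = 594.074/12.4 = 47.9092 ≈ 47.91 kN.
ΣF_y = 0: A_y + 47.9092 − 17.12·4.2 − 55·sin35° = 0 → A_y = 55.54 kN.
ΣF_x = 0: A_x + 55·cos35° = 0 → A_x = -45.05 kN.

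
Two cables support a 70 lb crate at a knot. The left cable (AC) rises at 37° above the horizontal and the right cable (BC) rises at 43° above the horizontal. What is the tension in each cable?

ΣF_x = 0: −T_AC·cos37° + T_BC·cos43° = 0 → T_BC = 1.092·T_AC.
ΣF_y = 0: T_AC·sin37° + T_BC·sin43° = 70.
Substitute: T_AC·(0.601815 + 1.092·0.681998) = 70 → T_AC = 51.9844 ≈ 51.98 lb.
Then T_BC = 1.092 × 51.9844 = 56.77 lb.

T_AC = 51.98 lb, T_BC = 56.77 lb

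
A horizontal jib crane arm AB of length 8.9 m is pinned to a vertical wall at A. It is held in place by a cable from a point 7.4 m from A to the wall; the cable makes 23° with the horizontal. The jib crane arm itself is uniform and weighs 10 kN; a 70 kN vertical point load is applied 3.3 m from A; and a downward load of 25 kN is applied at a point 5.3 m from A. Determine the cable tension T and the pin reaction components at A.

ΣM about A: T·sin23°·7.4 − 10·4.45 − 70·3.3 − 25·5.3 = 0 → T = 408/(7.4·0.390731) = 141.108 ≈ 141.1 kN.
ΣF_x = 0: A_x − T·cos23° = 0 → A_x = 141.108 × 0.920505 = 129.9 kN.
ΣF_y = 0: A_y + T·sin23° − 10 − 70 − 25 = 0 → A_y = 105 − 141.108 × 0.390731 = 49.86 kN.

T = 141.1 kN, A_x = 129.9 kN, A_y = 49.86 kN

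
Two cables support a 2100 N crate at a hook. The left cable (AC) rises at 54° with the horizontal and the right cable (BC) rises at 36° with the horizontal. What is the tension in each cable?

ΣF_x = 0: −T_AC·cos54° + T_BC·cos36° = 0 → T_BC = 0.726543·T_AC.
ΣF_y = 0: T_AC·sin54° + T_BC·sin36° = 2100.
Substitute: T_AC·(0.809017 + 0.726543·0.587785) = 2100 → T_AC = 1698.94 ≈ 1699 N.
Then T_BC = 0.726543 × 1698.94 = 1234 N.

T_AC = 1699 N, T_BC = 1234 N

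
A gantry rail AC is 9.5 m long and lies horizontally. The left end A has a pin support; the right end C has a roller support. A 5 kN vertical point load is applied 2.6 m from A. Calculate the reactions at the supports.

Moments about A: C_y·9.5 − 5·2.6 = 0 → C_y = 13/9.5 = 1.36842 ≈ 1.368 kN.
ΣF_y = 0: A_y + 1.36842 − 5 = 0 → A_y = 3.632 kN.
ΣF_x = 0: no horizontal applied forces, so A_x = 0.

A_x = 0, A_y = 3.632 kN, C_y = 1.368 kN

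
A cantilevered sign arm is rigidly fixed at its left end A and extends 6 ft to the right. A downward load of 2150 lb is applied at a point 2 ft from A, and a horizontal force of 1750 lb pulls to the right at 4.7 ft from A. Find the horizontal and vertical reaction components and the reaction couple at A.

ΣF_x = 0: A_x + 1750 = 0 → A_x = -1750 lb.
ΣF_y = 0: A_y − 2150 = 0 → A_y = 2150 lb.
ΣM about A: M_A − 2150·2 = 0 → M_A = 4300 lb·ft.

A_x = -1750 lb, A_y = 2150 lb, M_A = 4300 lb·ft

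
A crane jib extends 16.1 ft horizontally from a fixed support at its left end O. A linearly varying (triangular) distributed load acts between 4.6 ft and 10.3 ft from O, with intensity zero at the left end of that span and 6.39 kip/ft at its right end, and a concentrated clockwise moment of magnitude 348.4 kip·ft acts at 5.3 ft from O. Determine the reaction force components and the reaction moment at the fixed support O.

Resultant of the triangular load: ½ × 6.39 × 5.7 = 18.2115 kip, acting at 8.4 ft from O (one-third of the span from the peak).
ΣF_x = 0: O_x = 0.
ΣF_y = 0: O_y − ½·6.39·5.7 = 0 → O_y = 18.21 kip.
ΣM about O: M_O − (½·6.39·5.7)·8.4 − 348.4 = 0 → M_O = 501.4 kip·ft.

O_x = 0, O_y = 18.21 kip, M_O = 501.4 kip·ft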